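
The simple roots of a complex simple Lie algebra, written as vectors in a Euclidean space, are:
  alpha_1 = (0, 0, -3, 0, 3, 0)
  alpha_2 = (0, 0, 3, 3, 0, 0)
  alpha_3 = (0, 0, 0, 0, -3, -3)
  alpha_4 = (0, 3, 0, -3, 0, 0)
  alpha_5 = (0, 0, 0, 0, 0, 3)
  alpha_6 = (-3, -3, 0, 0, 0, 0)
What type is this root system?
B6

Compute the Cartan integers a_ij = 2(alpha_i, alpha_j)/(alpha_j, alpha_j); the resulting 6x6 Cartan matrix is
[[2, -1, -1, 0, 0, 0], [-1, 2, 0, -1, 0, 0], [-1, 0, 2, 0, -2, 0], [0, -1, 0, 2, 0, -1], [0, 0, -1, 0, 2, 0], [0, 0, 0, -1, 0, 2]].
The roots have two lengths (squared-length ratio 2:1); the short ones are alpha_{5}. The associated Dynkin diagram is a chain of 6 nodes with a double edge at one end; the terminal node there is the unique short simple root (B_6), so the type is B_6 (the algebra so(13)).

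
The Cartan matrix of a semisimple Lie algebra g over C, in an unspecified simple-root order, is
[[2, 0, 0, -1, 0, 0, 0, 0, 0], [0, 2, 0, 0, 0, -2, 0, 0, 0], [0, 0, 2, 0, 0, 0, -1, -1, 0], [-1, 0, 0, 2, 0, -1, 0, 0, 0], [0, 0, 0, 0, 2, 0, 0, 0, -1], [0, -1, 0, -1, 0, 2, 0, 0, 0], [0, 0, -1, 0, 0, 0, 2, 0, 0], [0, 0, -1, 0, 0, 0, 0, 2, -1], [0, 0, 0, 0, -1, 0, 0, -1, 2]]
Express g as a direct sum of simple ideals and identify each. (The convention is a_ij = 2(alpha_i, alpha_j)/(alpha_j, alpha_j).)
The diagram associated to this matrix has two connected components: the simple roots {alpha_3, alpha_5, alpha_7, alpha_8, alpha_9} form a chain of 5 nodes with single edges (A_5), and {alpha_1, alpha_2, alpha_4, alpha_6} form a chain of 4 nodes with a double edge at one end; the terminal node there is the unique long simple root (C_4). A semisimple Lie algebra decomposes uniquely as the direct sum of simple ideals, one per connected component of its Dynkin diagram, so g ≅ A_5 ⊕ C_4 (dimension 35 + 36 = 71).

type A_5 ⊕ type C_4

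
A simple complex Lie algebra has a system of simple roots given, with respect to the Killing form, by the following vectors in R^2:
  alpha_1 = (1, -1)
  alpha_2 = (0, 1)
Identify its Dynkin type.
B_2 (so(5))

Compute the Cartan integers a_ij = 2(alpha_i, alpha_j)/(alpha_j, alpha_j); the resulting 2x2 Cartan matrix is
[[2, -2], [-1, 2]].
The roots have two lengths (squared-length ratio 2:1); the short ones are alpha_{2}. The associated Dynkin diagram is a chain of 2 nodes with a double edge at one end; the terminal node there is the unique short simple root (B_2), so the type is B_2 (the algebra so(5)).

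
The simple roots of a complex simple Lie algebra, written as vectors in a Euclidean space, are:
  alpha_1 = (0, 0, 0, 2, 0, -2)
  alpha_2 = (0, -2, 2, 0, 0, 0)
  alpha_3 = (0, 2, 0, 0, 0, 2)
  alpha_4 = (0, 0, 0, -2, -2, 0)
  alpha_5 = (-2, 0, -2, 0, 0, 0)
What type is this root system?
A5

Compute the Cartan integers a_ij = 2(alpha_i, alpha_j)/(alpha_j, alpha_j); the resulting 5x5 Cartan matrix is
[[2, 0, -1, -1, 0], [0, 2, -1, 0, -1], [-1, -1, 2, 0, 0], [-1, 0, 0, 2, 0], [0, -1, 0, 0, 2]].
All simple roots have the same length, so the diagram is simply laced. The associated Dynkin diagram is a chain of 5 nodes with single edges (A_5), so the type is A_5 (the algebra sl(6)).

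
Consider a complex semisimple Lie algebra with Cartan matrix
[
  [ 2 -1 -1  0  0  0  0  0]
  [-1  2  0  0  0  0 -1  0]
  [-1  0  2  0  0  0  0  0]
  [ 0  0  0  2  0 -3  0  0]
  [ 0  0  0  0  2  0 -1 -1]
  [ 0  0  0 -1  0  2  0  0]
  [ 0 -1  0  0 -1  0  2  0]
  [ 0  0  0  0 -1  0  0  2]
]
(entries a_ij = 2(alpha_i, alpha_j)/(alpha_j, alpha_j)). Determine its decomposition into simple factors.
A_6 (sl(7)) ⊕ G_2

The diagram associated to this matrix has two connected components: the simple roots {alpha_1, alpha_2, alpha_3, alpha_5, alpha_7, alpha_8} form a chain of 6 nodes with single edges (A_6), and {alpha_4, alpha_6} form two nodes joined by a triple edge (G_2). A semisimple Lie algebra decomposes uniquely as the direct sum of simple ideals, one per connected component of its Dynkin diagram, so g ≅ A_6 ⊕ G_2 (dimension 48 + 14 = 62).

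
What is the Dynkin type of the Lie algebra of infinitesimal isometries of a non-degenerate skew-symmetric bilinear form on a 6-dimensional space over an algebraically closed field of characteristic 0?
C_3

This is sp(6), which has dimension 6(6+1)/2 = 21 and rank 6/2 = 3. In the classification of classical Lie algebras, the symplectic algebra sp(2n) has type C_n; here n = 3, so the Dynkin diagram is a chain of 3 nodes with a double edge at one end; the terminal node there is the unique long simple root (C_3). Hence the type is C_3.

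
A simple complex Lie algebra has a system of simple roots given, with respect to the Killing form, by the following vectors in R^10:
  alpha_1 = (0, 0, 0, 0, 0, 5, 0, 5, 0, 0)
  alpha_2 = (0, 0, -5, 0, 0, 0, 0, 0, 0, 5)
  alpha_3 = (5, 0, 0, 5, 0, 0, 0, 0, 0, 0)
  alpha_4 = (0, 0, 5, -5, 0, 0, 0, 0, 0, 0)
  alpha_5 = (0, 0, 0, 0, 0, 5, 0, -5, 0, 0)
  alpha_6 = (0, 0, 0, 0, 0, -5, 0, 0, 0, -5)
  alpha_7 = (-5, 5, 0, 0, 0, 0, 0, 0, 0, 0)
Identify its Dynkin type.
D_7

Compute the Cartan integers a_ij = 2(alpha_i, alpha_j)/(alpha_j, alpha_j); the resulting 7x7 Cartan matrix is
[[2, 0, 0, 0, 0, -1, 0], [0, 2, 0, -1, 0, -1, 0], [0, 0, 2, -1, 0, 0, -1], [0, -1, -1, 2, 0, 0, 0], [0, 0, 0, 0, 2, -1, 0], [-1, -1, 0, 0, -1, 2, 0], [0, 0, -1, 0, 0, 0, 2]].
All simple roots have the same length, so the diagram is simply laced. The associated Dynkin diagram is a chain of 5 nodes with a fork of two nodes at one end (D_7), so the type is D_7 (the algebra so(14)).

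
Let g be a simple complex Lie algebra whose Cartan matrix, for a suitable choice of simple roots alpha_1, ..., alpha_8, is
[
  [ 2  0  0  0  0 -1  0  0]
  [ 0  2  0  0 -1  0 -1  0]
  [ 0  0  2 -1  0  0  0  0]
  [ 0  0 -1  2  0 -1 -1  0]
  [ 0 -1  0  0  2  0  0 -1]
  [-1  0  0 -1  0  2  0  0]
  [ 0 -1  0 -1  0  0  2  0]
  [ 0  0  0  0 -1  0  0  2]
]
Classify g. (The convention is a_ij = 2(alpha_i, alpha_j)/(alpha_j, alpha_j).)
E_8

The matrix has rank 8 with 2's on the diagonal. Reading the off-diagonal entries as Dynkin edges (a single edge where a_ij = a_ji = -1; a double or triple edge where a_ij * a_ji = 2 or 3), the diagram is a chain of 7 nodes with one extra node attached to the third node from one end (E_8). One simple-root ordering that puts it in standard form is (alpha_1, alpha_3, alpha_6, alpha_4, alpha_7, alpha_2, alpha_5, alpha_8). So the algebra is type E_8.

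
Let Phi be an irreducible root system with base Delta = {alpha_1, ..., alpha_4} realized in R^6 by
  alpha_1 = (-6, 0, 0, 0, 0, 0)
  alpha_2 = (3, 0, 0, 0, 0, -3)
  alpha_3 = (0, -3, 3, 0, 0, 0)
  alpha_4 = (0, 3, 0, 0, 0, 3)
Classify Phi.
C4

Compute the Cartan integers a_ij = 2(alpha_i, alpha_j)/(alpha_j, alpha_j); the resulting 4x4 Cartan matrix is
[[2, -2, 0, 0], [-1, 2, 0, -1], [0, 0, 2, -1], [0, -1, -1, 2]].
The roots have two lengths (squared-length ratio 2:1); the short ones are alpha_{2,3,4}. The associated Dynkin diagram is a chain of 4 nodes with a double edge at one end; the terminal node there is the unique long simple root (C_4), so the type is C_4 (the algebra sp(8)).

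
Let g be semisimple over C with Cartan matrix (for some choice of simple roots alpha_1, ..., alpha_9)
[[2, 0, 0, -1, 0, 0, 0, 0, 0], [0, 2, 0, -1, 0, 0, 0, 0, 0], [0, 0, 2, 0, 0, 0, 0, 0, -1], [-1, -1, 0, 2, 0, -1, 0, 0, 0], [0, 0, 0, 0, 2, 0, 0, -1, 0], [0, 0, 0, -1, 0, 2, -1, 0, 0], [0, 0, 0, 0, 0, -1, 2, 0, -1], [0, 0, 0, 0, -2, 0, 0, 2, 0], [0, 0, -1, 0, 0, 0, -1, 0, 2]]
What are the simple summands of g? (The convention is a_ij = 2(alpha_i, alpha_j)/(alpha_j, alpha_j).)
The diagram associated to this matrix has two connected components: the simple roots {alpha_5, alpha_8} form a chain of 2 nodes with a double edge at one end; the terminal node there is the unique short simple root (B_2), and {alpha_1, alpha_2, alpha_3, alpha_4, alpha_6, alpha_7, alpha_9} form a chain of 5 nodes with a fork of two nodes at one end (D_7). A semisimple Lie algebra decomposes uniquely as the direct sum of simple ideals, one per connected component of its Dynkin diagram, so g ≅ B_2 ⊕ D_7 (dimension 10 + 91 = 101).

type B_2 + type D_7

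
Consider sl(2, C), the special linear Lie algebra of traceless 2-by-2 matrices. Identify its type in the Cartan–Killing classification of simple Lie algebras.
This is sl(2), which has dimension 2^2 - 1 = 3 and rank 2 - 1 = 1 (a Cartan subalgebra is the diagonal traceless matrices). In the classification of classical Lie algebras, the special linear algebra sl(n+1) has type A_n; here n = 1, so the Dynkin diagram is a chain of 1 nodes with single edges (A_1). Hence the type is A_1.

A1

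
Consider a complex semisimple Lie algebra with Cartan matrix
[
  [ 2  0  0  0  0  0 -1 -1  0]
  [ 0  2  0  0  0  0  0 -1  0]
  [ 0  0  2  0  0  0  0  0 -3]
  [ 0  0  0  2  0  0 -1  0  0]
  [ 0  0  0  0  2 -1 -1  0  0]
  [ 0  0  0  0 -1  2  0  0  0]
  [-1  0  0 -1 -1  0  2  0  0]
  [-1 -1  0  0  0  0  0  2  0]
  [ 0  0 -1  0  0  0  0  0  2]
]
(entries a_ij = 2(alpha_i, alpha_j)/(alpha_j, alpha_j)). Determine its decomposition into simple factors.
The diagram associated to this matrix has two connected components: the simple roots {alpha_1, alpha_2, alpha_4, alpha_5, alpha_6, alpha_7, alpha_8} form a chain of 6 nodes with one extra node attached to the third node from one end (E_7), and {alpha_3, alpha_9} form two nodes joined by a triple edge (G_2). A semisimple Lie algebra decomposes uniquely as the direct sum of simple ideals, one per connected component of its Dynkin diagram, so g ≅ E_7 ⊕ G_2 (dimension 133 + 14 = 147).

E_7 + G_2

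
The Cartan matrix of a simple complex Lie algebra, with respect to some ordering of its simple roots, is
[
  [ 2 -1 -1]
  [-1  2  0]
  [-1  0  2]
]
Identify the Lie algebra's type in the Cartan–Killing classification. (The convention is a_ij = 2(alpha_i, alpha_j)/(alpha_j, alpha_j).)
A3

The matrix has rank 3 with 2's on the diagonal. Reading the off-diagonal entries as Dynkin edges (a single edge where a_ij = a_ji = -1; a double or triple edge where a_ij * a_ji = 2 or 3), the diagram is a chain of 3 nodes with single edges (A_3). One simple-root ordering that puts it in standard form is (alpha_3, alpha_1, alpha_2). So the algebra is type A_3, i.e. sl(4).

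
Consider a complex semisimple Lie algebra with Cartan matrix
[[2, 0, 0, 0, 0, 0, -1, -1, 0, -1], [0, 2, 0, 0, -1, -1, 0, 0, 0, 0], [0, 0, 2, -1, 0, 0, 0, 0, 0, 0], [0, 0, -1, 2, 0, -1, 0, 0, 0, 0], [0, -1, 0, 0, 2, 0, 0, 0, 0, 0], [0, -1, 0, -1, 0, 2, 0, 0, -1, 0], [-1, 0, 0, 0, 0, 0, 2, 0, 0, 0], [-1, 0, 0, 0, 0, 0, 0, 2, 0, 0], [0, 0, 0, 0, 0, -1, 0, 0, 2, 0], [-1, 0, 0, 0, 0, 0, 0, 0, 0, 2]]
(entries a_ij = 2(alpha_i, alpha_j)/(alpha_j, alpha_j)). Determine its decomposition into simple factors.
The diagram associated to this matrix has two connected components: the simple roots {alpha_1, alpha_7, alpha_8, alpha_10} form a chain of 2 nodes with a fork of two nodes at one end (D_4), and {alpha_2, alpha_3, alpha_4, alpha_5, alpha_6, alpha_9} form a chain of 5 nodes with one extra node attached to the third node from one end (E_6). A semisimple Lie algebra decomposes uniquely as the direct sum of simple ideals, one per connected component of its Dynkin diagram, so g ≅ D_4 ⊕ E_6 (dimension 28 + 78 = 106).

type D_4 + type E_6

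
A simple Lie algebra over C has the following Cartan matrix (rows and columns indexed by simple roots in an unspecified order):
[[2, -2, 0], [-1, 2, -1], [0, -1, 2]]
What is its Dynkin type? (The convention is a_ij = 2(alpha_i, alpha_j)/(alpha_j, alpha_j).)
C_3 (sp(6))

The matrix has rank 3 with 2's on the diagonal. Reading the off-diagonal entries as Dynkin edges (a single edge where a_ij = a_ji = -1; a double or triple edge where a_ij * a_ji = 2 or 3), the diagram is a chain of 3 nodes with a double edge at one end; the terminal node there is the unique long simple root (C_3). One simple-root ordering that puts it in standard form is (alpha_3, alpha_2, alpha_1). So the algebra is type C_3, i.e. sp(6).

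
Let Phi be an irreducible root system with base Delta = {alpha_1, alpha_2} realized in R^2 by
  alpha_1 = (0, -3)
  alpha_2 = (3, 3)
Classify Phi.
Compute the Cartan integers a_ij = 2(alpha_i, alpha_j)/(alpha_j, alpha_j); the resulting 2x2 Cartan matrix is
[[2, -1], [-2, 2]].
The roots have two lengths (squared-length ratio 2:1); the short ones are alpha_{1}. The associated Dynkin diagram is a chain of 2 nodes with a double edge at one end; the terminal node there is the unique short simple root (B_2), so the type is B_2 (the algebra so(5)).

B_2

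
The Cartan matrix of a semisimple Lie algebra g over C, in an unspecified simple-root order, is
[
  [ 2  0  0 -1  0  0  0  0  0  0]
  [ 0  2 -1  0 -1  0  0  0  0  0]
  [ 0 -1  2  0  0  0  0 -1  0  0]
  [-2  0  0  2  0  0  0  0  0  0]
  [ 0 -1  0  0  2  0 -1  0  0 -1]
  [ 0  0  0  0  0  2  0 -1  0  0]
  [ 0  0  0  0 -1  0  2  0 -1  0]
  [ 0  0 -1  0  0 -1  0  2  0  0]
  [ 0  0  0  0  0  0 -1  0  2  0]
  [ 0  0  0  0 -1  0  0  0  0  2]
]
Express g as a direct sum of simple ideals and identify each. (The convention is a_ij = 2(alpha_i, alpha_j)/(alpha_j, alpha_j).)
type B_2 + type E_8

The diagram associated to this matrix has two connected components: the simple roots {alpha_1, alpha_4} form a chain of 2 nodes with a double edge at one end; the terminal node there is the unique short simple root (B_2), and {alpha_2, alpha_3, alpha_5, alpha_6, alpha_7, alpha_8, alpha_9, alpha_10} form a chain of 7 nodes with one extra node attached to the third node from one end (E_8). A semisimple Lie algebra decomposes uniquely as the direct sum of simple ideals, one per connected component of its Dynkin diagram, so g ≅ B_2 ⊕ E_8 (dimension 10 + 248 = 258).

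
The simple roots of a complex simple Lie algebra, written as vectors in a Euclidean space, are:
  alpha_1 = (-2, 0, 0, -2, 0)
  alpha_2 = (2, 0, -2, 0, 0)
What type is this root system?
A_2

Compute the Cartan integers a_ij = 2(alpha_i, alpha_j)/(alpha_j, alpha_j); the resulting 2x2 Cartan matrix is
[[2, -1], [-1, 2]].
All simple roots have the same length, so the diagram is simply laced. The associated Dynkin diagram is a chain of 2 nodes with single edges (A_2), so the type is A_2 (the algebra sl(3)).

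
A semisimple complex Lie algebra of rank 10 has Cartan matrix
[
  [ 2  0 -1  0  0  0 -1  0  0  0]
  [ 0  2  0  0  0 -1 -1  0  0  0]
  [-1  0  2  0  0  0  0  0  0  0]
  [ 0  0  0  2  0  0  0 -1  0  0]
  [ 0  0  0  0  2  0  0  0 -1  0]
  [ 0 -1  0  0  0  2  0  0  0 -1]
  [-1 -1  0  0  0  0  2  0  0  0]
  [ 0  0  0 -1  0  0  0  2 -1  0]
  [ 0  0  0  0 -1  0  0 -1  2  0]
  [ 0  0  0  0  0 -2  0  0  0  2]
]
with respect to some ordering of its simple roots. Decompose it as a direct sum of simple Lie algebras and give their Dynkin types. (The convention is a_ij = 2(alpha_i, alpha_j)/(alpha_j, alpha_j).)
The diagram associated to this matrix has two connected components: the simple roots {alpha_4, alpha_5, alpha_8, alpha_9} form a chain of 4 nodes with single edges (A_4), and {alpha_1, alpha_2, alpha_3, alpha_6, alpha_7, alpha_10} form a chain of 6 nodes with a double edge at one end; the terminal node there is the unique long simple root (C_6). A semisimple Lie algebra decomposes uniquely as the direct sum of simple ideals, one per connected component of its Dynkin diagram, so g ≅ A_4 ⊕ C_6 (dimension 24 + 78 = 102).

type A_4 ⊕ type C_6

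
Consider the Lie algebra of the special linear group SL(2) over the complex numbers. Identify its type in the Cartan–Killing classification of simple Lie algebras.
A1

This is sl(2), which has dimension 2^2 - 1 = 3 and rank 2 - 1 = 1 (a Cartan subalgebra is the diagonal traceless matrices). In the classification of classical Lie algebras, the special linear algebra sl(n+1) has type A_n; here n = 1, so the Dynkin diagram is a chain of 1 nodes with single edges (A_1). Hence the type is A_1.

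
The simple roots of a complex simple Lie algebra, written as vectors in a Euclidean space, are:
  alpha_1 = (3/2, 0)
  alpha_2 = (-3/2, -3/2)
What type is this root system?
Compute the Cartan integers a_ij = 2(alpha_i, alpha_j)/(alpha_j, alpha_j); the resulting 2x2 Cartan matrix is
[[2, -1], [-2, 2]].
The roots have two lengths (squared-length ratio 2:1); the short ones are alpha_{1}. The associated Dynkin diagram is a chain of 2 nodes with a double edge at one end; the terminal node there is the unique short simple root (B_2), so the type is B_2 (the algebra so(5)).

B_2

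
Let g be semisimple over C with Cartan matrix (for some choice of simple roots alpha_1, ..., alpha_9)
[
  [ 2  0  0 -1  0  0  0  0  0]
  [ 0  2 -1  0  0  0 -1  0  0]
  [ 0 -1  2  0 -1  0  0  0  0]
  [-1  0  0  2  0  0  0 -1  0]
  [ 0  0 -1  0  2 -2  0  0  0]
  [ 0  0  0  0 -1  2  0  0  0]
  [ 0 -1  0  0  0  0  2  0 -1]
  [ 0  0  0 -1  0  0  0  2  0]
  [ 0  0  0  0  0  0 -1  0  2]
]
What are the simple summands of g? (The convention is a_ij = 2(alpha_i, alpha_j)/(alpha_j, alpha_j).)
A_3 + B_6

The diagram associated to this matrix has two connected components: the simple roots {alpha_1, alpha_4, alpha_8} form a chain of 3 nodes with single edges (A_3), and {alpha_2, alpha_3, alpha_5, alpha_6, alpha_7, alpha_9} form a chain of 6 nodes with a double edge at one end; the terminal node there is the unique short simple root (B_6). A semisimple Lie algebra decomposes uniquely as the direct sum of simple ideals, one per connected component of its Dynkin diagram, so g ≅ A_3 ⊕ B_6 (dimension 15 + 78 = 93).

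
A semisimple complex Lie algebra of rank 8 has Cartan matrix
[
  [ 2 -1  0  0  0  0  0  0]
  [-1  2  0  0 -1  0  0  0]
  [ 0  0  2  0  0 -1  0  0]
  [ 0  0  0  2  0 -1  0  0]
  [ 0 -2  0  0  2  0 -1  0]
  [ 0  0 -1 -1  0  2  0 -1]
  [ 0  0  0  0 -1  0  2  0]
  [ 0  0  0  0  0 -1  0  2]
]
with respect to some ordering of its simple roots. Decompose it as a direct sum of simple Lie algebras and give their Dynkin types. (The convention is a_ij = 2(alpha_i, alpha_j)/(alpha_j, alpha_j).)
D_4 + F_4

The diagram associated to this matrix has two connected components: the simple roots {alpha_3, alpha_4, alpha_6, alpha_8} form a chain of 2 nodes with a fork of two nodes at one end (D_4), and {alpha_1, alpha_2, alpha_5, alpha_7} form a chain of 4 nodes with a double edge between the middle two (F_4). A semisimple Lie algebra decomposes uniquely as the direct sum of simple ideals, one per connected component of its Dynkin diagram, so g ≅ D_4 ⊕ F_4 (dimension 28 + 52 = 80).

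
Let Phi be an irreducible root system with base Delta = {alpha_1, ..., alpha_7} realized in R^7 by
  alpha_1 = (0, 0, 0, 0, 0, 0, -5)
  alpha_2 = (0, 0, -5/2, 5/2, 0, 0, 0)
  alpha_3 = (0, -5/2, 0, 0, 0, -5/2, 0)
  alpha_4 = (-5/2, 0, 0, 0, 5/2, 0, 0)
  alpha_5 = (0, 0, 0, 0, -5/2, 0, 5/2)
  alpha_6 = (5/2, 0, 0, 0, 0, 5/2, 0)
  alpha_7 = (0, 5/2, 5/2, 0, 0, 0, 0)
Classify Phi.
C_7

Compute the Cartan integers a_ij = 2(alpha_i, alpha_j)/(alpha_j, alpha_j); the resulting 7x7 Cartan matrix is
[[2, 0, 0, 0, -2, 0, 0], [0, 2, 0, 0, 0, 0, -1], [0, 0, 2, 0, 0, -1, -1], [0, 0, 0, 2, -1, -1, 0], [-1, 0, 0, -1, 2, 0, 0], [0, 0, -1, -1, 0, 2, 0], [0, -1, -1, 0, 0, 0, 2]].
The roots have two lengths (squared-length ratio 2:1); the short ones are alpha_{2,3,4,5,6,7}. The associated Dynkin diagram is a chain of 7 nodes with a double edge at one end; the terminal node there is the unique long simple root (C_7), so the type is C_7 (the algebra sp(14)).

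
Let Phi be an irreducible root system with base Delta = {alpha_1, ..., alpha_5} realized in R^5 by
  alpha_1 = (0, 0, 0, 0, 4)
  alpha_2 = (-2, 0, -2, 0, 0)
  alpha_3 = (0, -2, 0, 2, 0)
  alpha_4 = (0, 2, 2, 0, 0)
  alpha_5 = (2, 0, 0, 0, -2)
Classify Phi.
Compute the Cartan integers a_ij = 2(alpha_i, alpha_j)/(alpha_j, alpha_j); the resulting 5x5 Cartan matrix is
[[2, 0, 0, 0, -2], [0, 2, 0, -1, -1], [0, 0, 2, -1, 0], [0, -1, -1, 2, 0], [-1, -1, 0, 0, 2]].
The roots have two lengths (squared-length ratio 2:1); the short ones are alpha_{2,3,4,5}. The associated Dynkin diagram is a chain of 5 nodes with a double edge at one end; the terminal node there is the unique long simple root (C_5), so the type is C_5 (the algebra sp(10)).

C_5 (sp(10))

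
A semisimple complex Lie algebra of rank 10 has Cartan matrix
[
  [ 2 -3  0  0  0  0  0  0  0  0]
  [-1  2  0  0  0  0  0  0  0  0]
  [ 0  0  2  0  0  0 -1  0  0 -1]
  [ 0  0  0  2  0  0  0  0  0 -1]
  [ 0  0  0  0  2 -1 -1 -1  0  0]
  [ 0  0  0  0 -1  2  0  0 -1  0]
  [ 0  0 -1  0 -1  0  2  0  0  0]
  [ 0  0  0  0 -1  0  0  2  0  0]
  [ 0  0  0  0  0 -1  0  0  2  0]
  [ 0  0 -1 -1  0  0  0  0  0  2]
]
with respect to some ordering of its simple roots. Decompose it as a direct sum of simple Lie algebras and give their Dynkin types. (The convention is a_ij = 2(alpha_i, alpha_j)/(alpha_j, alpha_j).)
The diagram associated to this matrix has two connected components: the simple roots {alpha_3, alpha_4, alpha_5, alpha_6, alpha_7, alpha_8, alpha_9, alpha_10} form a chain of 7 nodes with one extra node attached to the third node from one end (E_8), and {alpha_1, alpha_2} form two nodes joined by a triple edge (G_2). A semisimple Lie algebra decomposes uniquely as the direct sum of simple ideals, one per connected component of its Dynkin diagram, so g ≅ E_8 ⊕ G_2 (dimension 248 + 14 = 262).

type E_8 + type G_2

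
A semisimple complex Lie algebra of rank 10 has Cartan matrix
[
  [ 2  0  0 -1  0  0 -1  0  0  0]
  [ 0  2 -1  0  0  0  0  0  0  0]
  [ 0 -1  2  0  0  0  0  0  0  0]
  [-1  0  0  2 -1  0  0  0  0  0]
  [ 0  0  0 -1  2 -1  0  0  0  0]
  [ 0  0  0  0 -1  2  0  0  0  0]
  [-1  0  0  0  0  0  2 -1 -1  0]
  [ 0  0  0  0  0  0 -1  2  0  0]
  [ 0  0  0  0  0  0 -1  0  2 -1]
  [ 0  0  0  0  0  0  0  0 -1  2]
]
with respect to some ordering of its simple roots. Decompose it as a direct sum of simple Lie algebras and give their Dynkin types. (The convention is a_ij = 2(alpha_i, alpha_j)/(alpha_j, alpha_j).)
A_2 (sl(3)) ⊕ E_8

The diagram associated to this matrix has two connected components: the simple roots {alpha_2, alpha_3} form a chain of 2 nodes with single edges (A_2), and {alpha_1, alpha_4, alpha_5, alpha_6, alpha_7, alpha_8, alpha_9, alpha_10} form a chain of 7 nodes with one extra node attached to the third node from one end (E_8). A semisimple Lie algebra decomposes uniquely as the direct sum of simple ideals, one per connected component of its Dynkin diagram, so g ≅ A_2 ⊕ E_8 (dimension 8 + 248 = 256).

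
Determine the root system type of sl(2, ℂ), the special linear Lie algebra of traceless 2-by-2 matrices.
A1

This is sl(2), which has dimension 2^2 - 1 = 3 and rank 2 - 1 = 1 (a Cartan subalgebra is the diagonal traceless matrices). In the classification of classical Lie algebras, the special linear algebra sl(n+1) has type A_n; here n = 1, so the Dynkin diagram is a chain of 1 nodes with single edges (A_1). Hence the type is A_1.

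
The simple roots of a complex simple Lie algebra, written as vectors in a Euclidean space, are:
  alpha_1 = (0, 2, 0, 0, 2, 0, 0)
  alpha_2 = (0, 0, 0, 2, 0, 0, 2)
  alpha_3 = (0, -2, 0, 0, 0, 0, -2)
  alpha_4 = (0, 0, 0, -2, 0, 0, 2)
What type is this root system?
D_4 (so(8))

Compute the Cartan integers a_ij = 2(alpha_i, alpha_j)/(alpha_j, alpha_j); the resulting 4x4 Cartan matrix is
[[2, 0, -1, 0], [0, 2, -1, 0], [-1, -1, 2, -1], [0, 0, -1, 2]].
All simple roots have the same length, so the diagram is simply laced. The associated Dynkin diagram is a chain of 2 nodes with a fork of two nodes at one end (D_4), so the type is D_4 (the algebra so(8)).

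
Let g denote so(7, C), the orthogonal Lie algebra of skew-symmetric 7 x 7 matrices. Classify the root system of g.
B_3 (so(7))

This is so(7) with 7 odd, which has dimension 7(7-1)/2 = 21 and rank (7-1)/2 = 3. In the classification of classical Lie algebras, the orthogonal algebra so(2n+1) in an odd number of variables has type B_n; here n = 3, so the Dynkin diagram is a chain of 3 nodes with a double edge at one end; the terminal node there is the unique short simple root (B_3). Hence the type is B_3.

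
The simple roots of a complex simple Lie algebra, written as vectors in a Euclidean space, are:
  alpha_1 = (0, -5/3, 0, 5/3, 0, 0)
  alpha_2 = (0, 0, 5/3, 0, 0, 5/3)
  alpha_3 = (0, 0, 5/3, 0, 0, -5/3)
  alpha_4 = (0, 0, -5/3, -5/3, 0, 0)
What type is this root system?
Compute the Cartan integers a_ij = 2(alpha_i, alpha_j)/(alpha_j, alpha_j); the resulting 4x4 Cartan matrix is
[[2, 0, 0, -1], [0, 2, 0, -1], [0, 0, 2, -1], [-1, -1, -1, 2]].
All simple roots have the same length, so the diagram is simply laced. The associated Dynkin diagram is a chain of 2 nodes with a fork of two nodes at one end (D_4), so the type is D_4 (the algebra so(8)).

D_4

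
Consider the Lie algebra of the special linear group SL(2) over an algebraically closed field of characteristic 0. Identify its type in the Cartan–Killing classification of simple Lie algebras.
This is sl(2), which has dimension 2^2 - 1 = 3 and rank 2 - 1 = 1 (a Cartan subalgebra is the diagonal traceless matrices). In the classification of classical Lie algebras, the special linear algebra sl(n+1) has type A_n; here n = 1, so the Dynkin diagram is a chain of 1 nodes with single edges (A_1). Hence the type is A_1.

A1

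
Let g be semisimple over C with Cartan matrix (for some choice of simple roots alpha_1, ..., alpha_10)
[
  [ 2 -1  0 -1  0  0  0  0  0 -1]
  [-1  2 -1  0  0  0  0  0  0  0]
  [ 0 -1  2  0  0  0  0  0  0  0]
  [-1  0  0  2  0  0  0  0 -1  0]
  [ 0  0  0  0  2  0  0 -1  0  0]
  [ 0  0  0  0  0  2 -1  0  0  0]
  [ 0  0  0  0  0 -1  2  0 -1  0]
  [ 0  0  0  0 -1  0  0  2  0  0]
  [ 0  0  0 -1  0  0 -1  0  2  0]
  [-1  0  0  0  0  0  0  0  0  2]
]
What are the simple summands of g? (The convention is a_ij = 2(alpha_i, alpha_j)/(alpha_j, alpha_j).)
A2 + E8

The diagram associated to this matrix has two connected components: the simple roots {alpha_5, alpha_8} form a chain of 2 nodes with single edges (A_2), and {alpha_1, alpha_2, alpha_3, alpha_4, alpha_6, alpha_7, alpha_9, alpha_10} form a chain of 7 nodes with one extra node attached to the third node from one end (E_8). A semisimple Lie algebra decomposes uniquely as the direct sum of simple ideals, one per connected component of its Dynkin diagram, so g ≅ A_2 ⊕ E_8 (dimension 8 + 248 = 256).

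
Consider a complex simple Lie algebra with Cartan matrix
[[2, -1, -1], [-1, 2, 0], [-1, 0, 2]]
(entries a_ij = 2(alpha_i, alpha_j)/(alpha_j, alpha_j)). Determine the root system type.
The matrix has rank 3 with 2's on the diagonal. Reading the off-diagonal entries as Dynkin edges (a single edge where a_ij = a_ji = -1; a double or triple edge where a_ij * a_ji = 2 or 3), the diagram is a chain of 3 nodes with single edges (A_3). One simple-root ordering that puts it in standard form is (alpha_3, alpha_1, alpha_2). So the algebra is type A_3, i.e. sl(4).

A_3 (sl(4))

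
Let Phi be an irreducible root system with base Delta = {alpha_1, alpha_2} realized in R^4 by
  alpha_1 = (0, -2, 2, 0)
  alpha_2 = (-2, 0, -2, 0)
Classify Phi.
A_2 (sl(3))

Compute the Cartan integers a_ij = 2(alpha_i, alpha_j)/(alpha_j, alpha_j); the resulting 2x2 Cartan matrix is
[[2, -1], [-1, 2]].
All simple roots have the same length, so the diagram is simply laced. The associated Dynkin diagram is a chain of 2 nodes with single edges (A_2), so the type is A_2 (the algebra sl(3)).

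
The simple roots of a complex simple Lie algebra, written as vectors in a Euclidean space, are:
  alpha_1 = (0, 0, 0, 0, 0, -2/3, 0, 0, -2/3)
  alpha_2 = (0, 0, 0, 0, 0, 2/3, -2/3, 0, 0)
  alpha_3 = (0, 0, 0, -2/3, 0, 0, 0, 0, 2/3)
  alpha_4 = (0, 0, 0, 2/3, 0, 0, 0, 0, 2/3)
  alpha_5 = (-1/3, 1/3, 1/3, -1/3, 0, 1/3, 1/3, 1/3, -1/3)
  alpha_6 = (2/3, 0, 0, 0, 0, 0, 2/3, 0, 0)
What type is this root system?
E_6

Compute the Cartan integers a_ij = 2(alpha_i, alpha_j)/(alpha_j, alpha_j); the resulting 6x6 Cartan matrix is
[[2, -1, -1, -1, 0, 0], [-1, 2, 0, 0, 0, -1], [-1, 0, 2, 0, 0, 0], [-1, 0, 0, 2, -1, 0], [0, 0, 0, -1, 2, 0], [0, -1, 0, 0, 0, 2]].
All simple roots have the same length, so the diagram is simply laced. The associated Dynkin diagram is a chain of 5 nodes with one extra node attached to the third node from one end (E_6), so the type is E_6.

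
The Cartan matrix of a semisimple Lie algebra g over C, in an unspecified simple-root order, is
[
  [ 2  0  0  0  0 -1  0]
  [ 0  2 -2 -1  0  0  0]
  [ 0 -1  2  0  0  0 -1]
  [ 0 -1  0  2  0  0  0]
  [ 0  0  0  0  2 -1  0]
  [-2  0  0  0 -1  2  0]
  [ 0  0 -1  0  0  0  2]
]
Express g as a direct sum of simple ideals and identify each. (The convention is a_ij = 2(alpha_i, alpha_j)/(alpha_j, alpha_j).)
B_3 (so(7)) + F_4

The diagram associated to this matrix has two connected components: the simple roots {alpha_1, alpha_5, alpha_6} form a chain of 3 nodes with a double edge at one end; the terminal node there is the unique short simple root (B_3), and {alpha_2, alpha_3, alpha_4, alpha_7} form a chain of 4 nodes with a double edge between the middle two (F_4). A semisimple Lie algebra decomposes uniquely as the direct sum of simple ideals, one per connected component of its Dynkin diagram, so g ≅ B_3 ⊕ F_4 (dimension 21 + 52 = 73).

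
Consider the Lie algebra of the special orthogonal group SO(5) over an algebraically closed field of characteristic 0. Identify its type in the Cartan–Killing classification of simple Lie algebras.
B_2 (so(5))

This is so(5) with 5 odd, which has dimension 5(5-1)/2 = 10 and rank (5-1)/2 = 2. In the classification of classical Lie algebras, the orthogonal algebra so(2n+1) in an odd number of variables has type B_n; here n = 2, so the Dynkin diagram is a chain of 2 nodes with a double edge at one end; the terminal node there is the unique short simple root (B_2). Hence the type is B_2.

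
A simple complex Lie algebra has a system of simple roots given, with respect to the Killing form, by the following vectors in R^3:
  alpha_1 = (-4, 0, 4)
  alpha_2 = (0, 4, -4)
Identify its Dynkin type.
Compute the Cartan integers a_ij = 2(alpha_i, alpha_j)/(alpha_j, alpha_j); the resulting 2x2 Cartan matrix is
[[2, -1], [-1, 2]].
All simple roots have the same length, so the diagram is simply laced. The associated Dynkin diagram is a chain of 2 nodes with single edges (A_2), so the type is A_2 (the algebra sl(3)).

type A_2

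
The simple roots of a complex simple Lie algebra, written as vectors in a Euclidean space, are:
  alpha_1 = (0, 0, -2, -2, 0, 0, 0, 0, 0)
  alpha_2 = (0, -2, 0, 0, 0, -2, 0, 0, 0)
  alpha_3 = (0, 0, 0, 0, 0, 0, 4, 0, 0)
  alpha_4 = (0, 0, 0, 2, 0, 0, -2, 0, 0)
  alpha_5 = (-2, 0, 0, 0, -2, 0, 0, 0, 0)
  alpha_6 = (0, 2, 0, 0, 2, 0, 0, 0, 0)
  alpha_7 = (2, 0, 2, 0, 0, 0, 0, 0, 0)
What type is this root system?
Compute the Cartan integers a_ij = 2(alpha_i, alpha_j)/(alpha_j, alpha_j); the resulting 7x7 Cartan matrix is
[[2, 0, 0, -1, 0, 0, -1], [0, 2, 0, 0, 0, -1, 0], [0, 0, 2, -2, 0, 0, 0], [-1, 0, -1, 2, 0, 0, 0], [0, 0, 0, 0, 2, -1, -1], [0, -1, 0, 0, -1, 2, 0], [-1, 0, 0, 0, -1, 0, 2]].
The roots have two lengths (squared-length ratio 2:1); the short ones are alpha_{1,2,4,5,6,7}. The associated Dynkin diagram is a chain of 7 nodes with a double edge at one end; the terminal node there is the unique long simple root (C_7), so the type is C_7 (the algebra sp(14)).

C_7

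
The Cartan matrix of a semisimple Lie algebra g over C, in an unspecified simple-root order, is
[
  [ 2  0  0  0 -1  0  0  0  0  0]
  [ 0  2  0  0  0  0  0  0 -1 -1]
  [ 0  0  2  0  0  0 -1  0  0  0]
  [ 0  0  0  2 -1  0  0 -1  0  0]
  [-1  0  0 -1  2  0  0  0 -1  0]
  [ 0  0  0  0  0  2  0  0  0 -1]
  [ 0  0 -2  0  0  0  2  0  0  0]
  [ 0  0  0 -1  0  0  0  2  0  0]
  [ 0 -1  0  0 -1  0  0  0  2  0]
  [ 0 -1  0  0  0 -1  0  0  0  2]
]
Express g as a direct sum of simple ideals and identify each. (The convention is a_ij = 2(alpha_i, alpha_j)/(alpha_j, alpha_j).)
B_2 + E_8

The diagram associated to this matrix has two connected components: the simple roots {alpha_3, alpha_7} form a chain of 2 nodes with a double edge at one end; the terminal node there is the unique short simple root (B_2), and {alpha_1, alpha_2, alpha_4, alpha_5, alpha_6, alpha_8, alpha_9, alpha_10} form a chain of 7 nodes with one extra node attached to the third node from one end (E_8). A semisimple Lie algebra decomposes uniquely as the direct sum of simple ideals, one per connected component of its Dynkin diagram, so g ≅ B_2 ⊕ E_8 (dimension 10 + 248 = 258).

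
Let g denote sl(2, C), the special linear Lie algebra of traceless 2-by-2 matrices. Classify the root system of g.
This is sl(2), which has dimension 2^2 - 1 = 3 and rank 2 - 1 = 1 (a Cartan subalgebra is the diagonal traceless matrices). In the classification of classical Lie algebras, the special linear algebra sl(n+1) has type A_n; here n = 1, so the Dynkin diagram is a chain of 1 nodes with single edges (A_1). Hence the type is A_1.

A1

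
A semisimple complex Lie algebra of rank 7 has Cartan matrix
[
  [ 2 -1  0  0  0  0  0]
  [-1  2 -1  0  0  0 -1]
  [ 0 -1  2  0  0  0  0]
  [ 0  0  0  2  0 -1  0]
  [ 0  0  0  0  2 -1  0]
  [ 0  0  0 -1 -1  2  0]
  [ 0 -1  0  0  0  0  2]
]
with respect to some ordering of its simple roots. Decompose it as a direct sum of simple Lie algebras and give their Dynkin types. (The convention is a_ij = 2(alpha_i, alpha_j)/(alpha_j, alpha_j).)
The diagram associated to this matrix has two connected components: the simple roots {alpha_4, alpha_5, alpha_6} form a chain of 3 nodes with single edges (A_3), and {alpha_1, alpha_2, alpha_3, alpha_7} form a chain of 2 nodes with a fork of two nodes at one end (D_4). A semisimple Lie algebra decomposes uniquely as the direct sum of simple ideals, one per connected component of its Dynkin diagram, so g ≅ A_3 ⊕ D_4 (dimension 15 + 28 = 43).

A_3 ⊕ D_4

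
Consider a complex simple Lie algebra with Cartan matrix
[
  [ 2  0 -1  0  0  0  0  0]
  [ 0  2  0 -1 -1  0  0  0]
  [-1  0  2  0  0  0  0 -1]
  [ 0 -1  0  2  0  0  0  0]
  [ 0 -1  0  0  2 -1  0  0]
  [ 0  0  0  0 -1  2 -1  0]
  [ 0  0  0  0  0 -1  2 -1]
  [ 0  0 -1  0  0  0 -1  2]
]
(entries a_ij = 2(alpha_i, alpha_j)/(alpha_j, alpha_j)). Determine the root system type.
The matrix has rank 8 with 2's on the diagonal. Reading the off-diagonal entries as Dynkin edges (a single edge where a_ij = a_ji = -1; a double or triple edge where a_ij * a_ji = 2 or 3), the diagram is a chain of 8 nodes with single edges (A_8). One simple-root ordering that puts it in standard form is (alpha_1, alpha_3, alpha_8, alpha_7, alpha_6, alpha_5, alpha_2, alpha_4). So the algebra is type A_8, i.e. sl(9).

A_8 (sl(9))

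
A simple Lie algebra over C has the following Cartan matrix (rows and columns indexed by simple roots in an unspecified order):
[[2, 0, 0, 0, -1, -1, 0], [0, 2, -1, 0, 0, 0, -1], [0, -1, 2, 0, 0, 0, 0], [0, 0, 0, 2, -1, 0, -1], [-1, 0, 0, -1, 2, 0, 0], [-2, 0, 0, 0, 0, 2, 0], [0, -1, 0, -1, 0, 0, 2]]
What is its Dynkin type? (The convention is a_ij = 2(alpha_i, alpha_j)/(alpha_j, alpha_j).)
The matrix has rank 7 with 2's on the diagonal. Reading the off-diagonal entries as Dynkin edges (a single edge where a_ij = a_ji = -1; a double or triple edge where a_ij * a_ji = 2 or 3), the diagram is a chain of 7 nodes with a double edge at one end; the terminal node there is the unique long simple root (C_7). One simple-root ordering that puts it in standard form is (alpha_3, alpha_2, alpha_7, alpha_4, alpha_5, alpha_1, alpha_6). So the algebra is type C_7, i.e. sp(14).

type C_7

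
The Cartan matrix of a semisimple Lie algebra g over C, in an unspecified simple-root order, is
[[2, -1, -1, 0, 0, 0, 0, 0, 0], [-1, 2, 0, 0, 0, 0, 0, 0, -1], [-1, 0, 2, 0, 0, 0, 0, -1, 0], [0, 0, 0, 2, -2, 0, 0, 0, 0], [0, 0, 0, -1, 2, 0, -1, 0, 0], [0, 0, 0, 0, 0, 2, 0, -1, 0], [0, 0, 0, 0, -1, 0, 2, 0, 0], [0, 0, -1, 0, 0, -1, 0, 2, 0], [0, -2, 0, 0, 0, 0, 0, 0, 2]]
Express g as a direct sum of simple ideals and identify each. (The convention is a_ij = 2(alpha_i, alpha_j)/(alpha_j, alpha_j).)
The diagram associated to this matrix has two connected components: the simple roots {alpha_4, alpha_5, alpha_7} form a chain of 3 nodes with a double edge at one end; the terminal node there is the unique long simple root (C_3), and {alpha_1, alpha_2, alpha_3, alpha_6, alpha_8, alpha_9} form a chain of 6 nodes with a double edge at one end; the terminal node there is the unique long simple root (C_6). A semisimple Lie algebra decomposes uniquely as the direct sum of simple ideals, one per connected component of its Dynkin diagram, so g ≅ C_3 ⊕ C_6 (dimension 21 + 78 = 99).

type C_3 + type C_6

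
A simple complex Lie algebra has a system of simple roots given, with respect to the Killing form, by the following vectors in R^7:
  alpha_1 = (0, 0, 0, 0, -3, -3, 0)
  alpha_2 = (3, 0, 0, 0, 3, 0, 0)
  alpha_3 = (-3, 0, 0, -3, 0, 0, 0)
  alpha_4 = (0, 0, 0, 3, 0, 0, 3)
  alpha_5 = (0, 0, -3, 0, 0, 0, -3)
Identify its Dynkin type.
A_5 (sl(6))

Compute the Cartan integers a_ij = 2(alpha_i, alpha_j)/(alpha_j, alpha_j); the resulting 5x5 Cartan matrix is
[[2, -1, 0, 0, 0], [-1, 2, -1, 0, 0], [0, -1, 2, -1, 0], [0, 0, -1, 2, -1], [0, 0, 0, -1, 2]].
All simple roots have the same length, so the diagram is simply laced. The associated Dynkin diagram is a chain of 5 nodes with single edges (A_5), so the type is A_5 (the algebra sl(6)).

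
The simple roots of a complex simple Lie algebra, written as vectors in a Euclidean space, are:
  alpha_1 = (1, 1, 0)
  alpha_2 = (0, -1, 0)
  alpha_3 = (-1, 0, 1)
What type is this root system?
Compute the Cartan integers a_ij = 2(alpha_i, alpha_j)/(alpha_j, alpha_j); the resulting 3x3 Cartan matrix is
[[2, -2, -1], [-1, 2, 0], [-1, 0, 2]].
The roots have two lengths (squared-length ratio 2:1); the short ones are alpha_{2}. The associated Dynkin diagram is a chain of 3 nodes with a double edge at one end; the terminal node there is the unique short simple root (B_3), so the type is B_3 (the algebra so(7)).

B_3 (so(7))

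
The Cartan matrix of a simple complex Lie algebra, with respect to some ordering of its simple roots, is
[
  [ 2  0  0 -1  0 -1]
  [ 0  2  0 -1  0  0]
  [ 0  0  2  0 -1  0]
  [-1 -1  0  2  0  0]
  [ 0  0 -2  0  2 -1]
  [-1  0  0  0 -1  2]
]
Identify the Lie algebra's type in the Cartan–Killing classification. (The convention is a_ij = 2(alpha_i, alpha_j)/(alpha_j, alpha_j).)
The matrix has rank 6 with 2's on the diagonal. Reading the off-diagonal entries as Dynkin edges (a single edge where a_ij = a_ji = -1; a double or triple edge where a_ij * a_ji = 2 or 3), the diagram is a chain of 6 nodes with a double edge at one end; the terminal node there is the unique short simple root (B_6). One simple-root ordering that puts it in standard form is (alpha_2, alpha_4, alpha_1, alpha_6, alpha_5, alpha_3). So the algebra is type B_6, i.e. so(13).

B6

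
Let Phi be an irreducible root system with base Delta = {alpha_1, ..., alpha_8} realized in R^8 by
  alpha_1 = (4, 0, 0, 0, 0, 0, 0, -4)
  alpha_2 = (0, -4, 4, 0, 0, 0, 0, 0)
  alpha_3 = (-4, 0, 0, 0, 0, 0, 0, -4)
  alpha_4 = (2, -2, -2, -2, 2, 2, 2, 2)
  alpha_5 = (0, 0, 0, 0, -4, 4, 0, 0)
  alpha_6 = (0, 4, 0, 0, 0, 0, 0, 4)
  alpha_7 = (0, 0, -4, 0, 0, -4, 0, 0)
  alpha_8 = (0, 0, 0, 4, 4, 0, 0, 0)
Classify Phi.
E_8

Compute the Cartan integers a_ij = 2(alpha_i, alpha_j)/(alpha_j, alpha_j); the resulting 8x8 Cartan matrix is
[[2, 0, 0, 0, 0, -1, 0, 0], [0, 2, 0, 0, 0, -1, -1, 0], [0, 0, 2, -1, 0, -1, 0, 0], [0, 0, -1, 2, 0, 0, 0, 0], [0, 0, 0, 0, 2, 0, -1, -1], [-1, -1, -1, 0, 0, 2, 0, 0], [0, -1, 0, 0, -1, 0, 2, 0], [0, 0, 0, 0, -1, 0, 0, 2]].
All simple roots have the same length, so the diagram is simply laced. The associated Dynkin diagram is a chain of 7 nodes with one extra node attached to the third node from one end (E_8), so the type is E_8.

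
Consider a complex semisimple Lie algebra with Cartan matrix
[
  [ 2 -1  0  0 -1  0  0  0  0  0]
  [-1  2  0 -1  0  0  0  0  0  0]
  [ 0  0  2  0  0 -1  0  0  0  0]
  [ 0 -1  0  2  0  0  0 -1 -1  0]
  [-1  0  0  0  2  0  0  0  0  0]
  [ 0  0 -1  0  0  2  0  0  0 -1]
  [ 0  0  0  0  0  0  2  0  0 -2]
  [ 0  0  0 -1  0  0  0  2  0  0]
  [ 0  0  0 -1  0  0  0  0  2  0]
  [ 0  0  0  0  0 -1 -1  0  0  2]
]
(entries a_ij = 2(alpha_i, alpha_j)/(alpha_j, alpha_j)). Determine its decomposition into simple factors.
The diagram associated to this matrix has two connected components: the simple roots {alpha_3, alpha_6, alpha_7, alpha_10} form a chain of 4 nodes with a double edge at one end; the terminal node there is the unique long simple root (C_4), and {alpha_1, alpha_2, alpha_4, alpha_5, alpha_8, alpha_9} form a chain of 4 nodes with a fork of two nodes at one end (D_6). A semisimple Lie algebra decomposes uniquely as the direct sum of simple ideals, one per connected component of its Dynkin diagram, so g ≅ C_4 ⊕ D_6 (dimension 36 + 66 = 102).

C4 + D6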